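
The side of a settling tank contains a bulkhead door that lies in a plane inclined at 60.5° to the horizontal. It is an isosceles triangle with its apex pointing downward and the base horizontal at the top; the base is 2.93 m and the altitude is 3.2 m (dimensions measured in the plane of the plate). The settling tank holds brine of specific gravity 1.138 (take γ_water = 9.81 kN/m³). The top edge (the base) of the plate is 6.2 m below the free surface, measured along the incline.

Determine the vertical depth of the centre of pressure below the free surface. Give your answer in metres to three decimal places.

h_p = 6.393 m

γ = 1.138 × 9.81 = 11.16378 kN/m³.
Let θ = 60.5° be the plate's angle to the horizontal; measure y along the incline from where the plane meets the free surface. Vertical depth h = y·sinθ with sinθ = 0.870356.
With the apex down, the centroid sits h/3 = 3.2/3 = 1.06667 m below the base (the top edge), so y_c = 6.2 + 1.06667 = 7.26667 m and h_c = 7.26667 × 0.870356 = 6.32459 m.
A = ½ × 2.93 × 3.2 = 4.688 m².
Resultant F = γ·h_c·A = 11.16378 × 6.32459 × 4.688 = 331.002 kN.
I_c = b·h³/36 = 2.93 × 3.2³/36 = 2.66695 m⁴.
Centre of pressure: y_p = y_c + I_c/(y_c·A) = 7.26667 + 2.66695/(7.26667 × 4.688) = 7.26667 + 0.0782874 = 7.34496 m along the plane.
Vertically, h_p = y_p·sinθ = 7.34496 × 0.870356 = 6.39273 m.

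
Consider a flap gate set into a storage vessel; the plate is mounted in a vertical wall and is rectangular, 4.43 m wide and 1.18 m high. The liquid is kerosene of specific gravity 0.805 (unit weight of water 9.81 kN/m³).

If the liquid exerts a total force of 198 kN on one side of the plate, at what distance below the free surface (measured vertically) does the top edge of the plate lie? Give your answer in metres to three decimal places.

γ = 0.805 × 9.81 = 7.89705 kN/m³.
A = 4.43 × 1.18 = 5.2274 m².
From F = γ·h_c·A, the centroid depth is h_c = 198/(7.89705 × 5.2274) = 4.79639 m.
The centroid lies 1.18/2 = 0.59 m below the top edge, so the top edge sits at h_top = 4.79639 − 0.59 = 4.20639 m below the surface.

d_top ≈ 4.206 m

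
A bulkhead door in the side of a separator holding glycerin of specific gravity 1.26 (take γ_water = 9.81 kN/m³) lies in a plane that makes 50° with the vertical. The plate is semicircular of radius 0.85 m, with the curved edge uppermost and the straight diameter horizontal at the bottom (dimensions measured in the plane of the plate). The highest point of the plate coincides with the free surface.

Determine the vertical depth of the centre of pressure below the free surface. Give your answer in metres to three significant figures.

γ = 1.26 × 9.81 = 12.3606 kN/m³.
The plate makes 50° with the vertical, i.e. θ = 90° − 50° = 40° to the horizontal. Measuring y along the incline from the free-surface line, vertical depth h = y·sinθ with sinθ = 0.642788.
The centroid lies 4r/(3π) = 0.360751 m above the diameter, so r − 4r/(3π) = 0.85 − 0.360751 = 0.489249 m below the topmost point, so y_c = 0.489249 m and h_c = 0.489249 × 0.642788 = 0.314483 m.
A = πr²/2 = π × 0.85²/2 = 1.1349 m².
Resultant F = γ·h_c·A = 12.3606 × 0.314483 × 1.1349 = 4.41158 kN.
I_c = (π/8 − 8/(9π))·r⁴ = 0.109757 × 0.85⁴ = 0.0572938 m⁴.
Centre of pressure: y_p = y_c + I_c/(y_c·A) = 0.489249 + 0.0572938/(0.489249 × 1.1349) = 0.489249 + 0.103186 = 0.592435 m along the plane.
Vertically, h_p = y_p·sinθ = 0.592435 × 0.642788 = 0.38081 m.

h_p = 0.381 m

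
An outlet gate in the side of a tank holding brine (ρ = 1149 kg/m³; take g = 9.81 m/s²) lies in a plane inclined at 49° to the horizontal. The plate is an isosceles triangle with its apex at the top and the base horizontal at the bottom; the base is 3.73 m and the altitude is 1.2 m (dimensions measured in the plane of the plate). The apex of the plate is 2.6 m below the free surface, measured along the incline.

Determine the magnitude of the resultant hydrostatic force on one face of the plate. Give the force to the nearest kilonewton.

γ = ρg = 1149 × 9.81 / 1000 = 11.27169 kN/m³.
Let θ = 49° be the plate's angle to the horizontal; measure y along the incline from where the plane meets the free surface. Vertical depth h = y·sinθ with sinθ = 0.754710.
With the apex up, the centroid sits 2h/3 = 2 × 1.2/3 = 0.8 m below the apex, so y_c = 2.6 + 0.8 = 3.4 m and h_c = 3.4 × 0.754710 = 2.56601 m.
A = ½ × 3.73 × 1.2 = 2.238 m².
Resultant F = γ·h_c·A = 11.27169 × 2.56601 × 2.238 = 64.7303 kN.

F ≈ 65 kN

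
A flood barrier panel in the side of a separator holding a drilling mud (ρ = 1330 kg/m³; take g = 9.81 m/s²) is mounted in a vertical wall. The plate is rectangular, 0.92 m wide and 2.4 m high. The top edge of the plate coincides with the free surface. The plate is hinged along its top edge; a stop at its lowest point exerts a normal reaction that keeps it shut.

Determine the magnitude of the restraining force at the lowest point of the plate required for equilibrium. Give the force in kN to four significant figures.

P ≈ 23.05 kN

γ = ρg = 1330 × 9.81 / 1000 = 13.0473 kN/m³.
The centroid lies 2.4/2 = 1.2 m below the top edge, so the centroid depth is h_c = 1.2 m.
A = 0.92 × 2.4 = 2.208 m².
Resultant F = γ·h_c·A = 13.0473 × 1.2 × 2.208 = 34.5701 kN.
I_c = b·h³/12 = 0.92 × 2.4³/12 = 1.05984 m⁴.
Centre of pressure: y_p = y_c + I_c/(y_c·A) = 1.2 + 1.05984/(1.2 × 2.208) = 1.2 + 0.4 = 1.6 m along the plane.
The resultant acts 1.2 + 0.4 = 1.6 m (along the plate) below the hinge at the top edge, so the moment about the hinge is M = F × 1.6 = 34.5701 × 1.6 = 55.3122 kN·m.
A normal force at the bottom, 2.4 m from the hinge, must supply this moment: P = 55.3122/2.4 = 23.0467 kN.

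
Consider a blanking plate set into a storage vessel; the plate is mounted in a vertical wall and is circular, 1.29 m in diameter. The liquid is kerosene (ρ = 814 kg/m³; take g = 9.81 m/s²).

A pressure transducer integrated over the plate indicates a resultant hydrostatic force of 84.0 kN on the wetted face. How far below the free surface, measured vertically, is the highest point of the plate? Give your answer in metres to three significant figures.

d_top ≈ 7.40 m

γ = ρg = 814 × 9.81 / 1000 = 7.98534 kN/m³.
A = π(0.645)² = 1.30698 m².
From F = γ·h_c·A, the centroid depth is h_c = 84.0/(7.98534 × 1.30698) = 8.04854 m.
The centroid is at the centre, 0.645 m below the top of the plate, so the highest point sits at h_top = 8.04854 − 0.645 = 7.40354 m below the surface.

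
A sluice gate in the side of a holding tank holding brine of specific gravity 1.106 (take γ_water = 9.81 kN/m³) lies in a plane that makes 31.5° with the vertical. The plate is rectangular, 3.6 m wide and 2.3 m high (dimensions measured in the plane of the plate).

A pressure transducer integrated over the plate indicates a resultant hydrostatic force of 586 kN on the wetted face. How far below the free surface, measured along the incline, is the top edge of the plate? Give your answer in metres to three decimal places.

γ = 1.106 × 9.81 = 10.84986 kN/m³.
A = 3.6 × 2.3 = 8.28 m².
From F = γ·h_c·A, the centroid depth is h_c = 586/(10.84986 × 8.28) = 6.52294 m.
The plate makes 31.5° with the vertical, i.e. θ = 90° − 31.5° = 58.5° to the horizontal. Measuring y along the incline from the free-surface line, vertical depth h = y·sinθ with sinθ = 0.852640.
Along the incline, y_c = h_c/sinθ = 6.52294/0.852640 = 7.65029 m.
The centroid lies 2.3/2 = 1.15 m below the top edge, so the top edge sits at y_top = 7.65029 − 1.15 = 6.50029 m along the incline.

y_top ≈ 6.500 m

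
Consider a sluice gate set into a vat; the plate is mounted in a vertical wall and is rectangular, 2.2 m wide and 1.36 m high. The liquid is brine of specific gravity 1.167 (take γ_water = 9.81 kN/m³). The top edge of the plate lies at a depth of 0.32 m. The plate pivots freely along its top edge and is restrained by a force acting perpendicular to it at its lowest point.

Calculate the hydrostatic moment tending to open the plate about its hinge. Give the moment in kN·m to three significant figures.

M ≈ 28.6 kN·m

γ = 1.167 × 9.81 = 11.44827 kN/m³.
The centroid lies 1.36/2 = 0.68 m below the top edge, so the centroid depth is h_c = 0.32 + 0.68 = 1 m.
A = 2.2 × 1.36 = 2.992 m².
Resultant F = γ·h_c·A = 11.44827 × 1 × 2.992 = 34.2532 kN.
I_c = b·h³/12 = 2.2 × 1.36³/12 = 0.461167 m⁴.
Centre of pressure: y_p = y_c + I_c/(y_c·A) = 1 + 0.461167/(1 × 2.992) = 1 + 0.154133 = 1.15413 m along the plane.
The resultant acts 0.68 + 0.154133 = 0.834133 m (along the plate) below the hinge at the top edge, so the moment about the hinge is M = F × 0.834133 = 34.2532 × 0.834133 = 28.5717 kN·m.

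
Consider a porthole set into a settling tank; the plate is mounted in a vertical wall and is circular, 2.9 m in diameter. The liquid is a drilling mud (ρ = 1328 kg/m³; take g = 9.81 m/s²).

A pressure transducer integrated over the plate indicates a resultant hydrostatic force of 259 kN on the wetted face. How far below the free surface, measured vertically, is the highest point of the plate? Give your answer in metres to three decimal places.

d_top ≈ 1.560 m

γ = ρg = 1328 × 9.81 / 1000 = 13.02768 kN/m³.
A = π(1.45)² = 6.6052 m².
From F = γ·h_c·A, the centroid depth is h_c = 259/(13.02768 × 6.6052) = 3.00986 m.
The centroid is at the centre, 1.45 m below the top of the plate, so the highest point sits at h_top = 3.00986 − 1.45 = 1.55986 m below the surface.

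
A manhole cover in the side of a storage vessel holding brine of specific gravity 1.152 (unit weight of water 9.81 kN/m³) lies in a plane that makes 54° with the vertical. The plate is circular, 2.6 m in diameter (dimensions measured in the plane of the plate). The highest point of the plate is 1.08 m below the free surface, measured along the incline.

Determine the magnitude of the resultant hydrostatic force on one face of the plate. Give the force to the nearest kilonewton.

F ≈ 84 kN

γ = 1.152 × 9.81 = 11.30112 kN/m³.
The plate makes 54° with the vertical, i.e. θ = 90° − 54° = 36° to the horizontal. Measuring y along the incline from the free-surface line, vertical depth h = y·sinθ with sinθ = 0.587785.
The centroid is at the centre, 1.3 m below the top of the plate, so y_c = 1.08 + 1.3 = 2.38 m and h_c = 2.38 × 0.587785 = 1.39893 m.
A = π(1.3)² = 5.30929 m².
Resultant F = γ·h_c·A = 11.30112 × 1.39893 × 5.30929 = 83.9371 kN.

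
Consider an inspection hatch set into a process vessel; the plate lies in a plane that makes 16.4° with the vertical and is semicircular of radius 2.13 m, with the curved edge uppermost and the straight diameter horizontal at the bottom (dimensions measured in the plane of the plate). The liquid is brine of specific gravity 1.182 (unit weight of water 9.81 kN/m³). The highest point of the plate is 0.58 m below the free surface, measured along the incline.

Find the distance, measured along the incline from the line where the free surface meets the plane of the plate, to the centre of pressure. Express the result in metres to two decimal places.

γ = 1.182 × 9.81 = 11.59542 kN/m³.
The plate makes 16.4° with the vertical, i.e. θ = 90° − 16.4° = 73.6° to the horizontal. Measuring y along the incline from the free-surface line, vertical depth h = y·sinθ with sinθ = 0.959314.
The centroid lies 4r/(3π) = 0.904 m above the diameter, so r − 4r/(3π) = 2.13 − 0.904 = 1.226 m below the topmost point, so y_c = 0.58 + 1.226 = 1.806 m and h_c = 1.806 × 0.959314 = 1.73252 m.
A = πr²/2 = π × 2.13²/2 = 7.12655 m².
Resultant F = γ·h_c·A = 11.59542 × 1.73252 × 7.12655 = 143.167 kN.
I_c = (π/8 − 8/(9π))·r⁴ = 0.109757 × 2.13⁴ = 2.25918 m⁴.
Centre of pressure: y_p = y_c + I_c/(y_c·A) = 1.806 + 2.25918/(1.806 × 7.12655) = 1.806 + 0.175531 = 1.98153 m along the plane.

y_p = 1.98 m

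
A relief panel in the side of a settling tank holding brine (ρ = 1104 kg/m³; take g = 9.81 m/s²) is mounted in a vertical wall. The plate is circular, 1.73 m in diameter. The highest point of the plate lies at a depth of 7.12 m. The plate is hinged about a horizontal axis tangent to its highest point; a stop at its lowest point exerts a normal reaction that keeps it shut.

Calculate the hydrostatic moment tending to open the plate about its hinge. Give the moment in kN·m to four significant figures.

M ≈ 180.6 kN·m

γ = ρg = 1104 × 9.81 / 1000 = 10.83024 kN/m³.
The centroid is at the centre, 0.865 m below the top of the plate, so the centroid depth is h_c = 7.12 + 0.865 = 7.985 m.
A = π(0.865)² = 2.35062 m².
Resultant F = γ·h_c·A = 10.83024 × 7.985 × 2.35062 = 203.28 kN.
I_c = πr⁴/4 = π × 0.865⁴/4 = 0.439698 m⁴.
Centre of pressure: y_p = y_c + I_c/(y_c·A) = 7.985 + 0.439698/(7.985 × 2.35062) = 7.985 + 0.0234259 = 8.00843 m along the plane.
The resultant acts 0.865 + 0.0234259 = 0.888426 m (along the plate) below the hinge at the top edge, so the moment about the hinge is M = F × 0.888426 = 203.28 × 0.888426 = 180.599 kN·m.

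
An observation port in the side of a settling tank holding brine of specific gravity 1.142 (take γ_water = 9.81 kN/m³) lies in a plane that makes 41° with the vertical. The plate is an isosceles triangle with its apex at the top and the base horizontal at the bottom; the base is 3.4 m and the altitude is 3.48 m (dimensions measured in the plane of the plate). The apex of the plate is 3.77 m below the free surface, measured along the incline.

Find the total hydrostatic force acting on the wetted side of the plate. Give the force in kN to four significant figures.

γ = 1.142 × 9.81 = 11.20302 kN/m³.
The plate makes 41° with the vertical, i.e. θ = 90° − 41° = 49° to the horizontal. Measuring y along the incline from the free-surface line, vertical depth h = y·sinθ with sinθ = 0.754710.
With the apex up, the centroid sits 2h/3 = 2 × 3.48/3 = 2.32 m below the apex, so y_c = 3.77 + 2.32 = 6.09 m and h_c = 6.09 × 0.754710 = 4.59618 m.
A = ½ × 3.4 × 3.48 = 5.916 m².
Resultant F = γ·h_c·A = 11.20302 × 4.59618 × 5.916 = 304.621 kN.

F ≈ 304.6 kN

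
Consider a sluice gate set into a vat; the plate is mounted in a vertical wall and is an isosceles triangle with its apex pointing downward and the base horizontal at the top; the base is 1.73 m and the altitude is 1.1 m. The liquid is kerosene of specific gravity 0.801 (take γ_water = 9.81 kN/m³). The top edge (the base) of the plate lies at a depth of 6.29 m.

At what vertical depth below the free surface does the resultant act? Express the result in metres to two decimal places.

γ = 0.801 × 9.81 = 7.85781 kN/m³.
With the apex down, the centroid sits h/3 = 1.1/3 = 0.366667 m below the base (the top edge), so the centroid depth is h_c = 6.29 + 0.366667 = 6.65667 m.
A = ½ × 1.73 × 1.1 = 0.9515 m².
Resultant F = γ·h_c·A = 7.85781 × 6.65667 × 0.9515 = 49.77 kN.
I_c = b·h³/36 = 1.73 × 1.1³/36 = 0.0639619 m⁴.
Centre of pressure: y_p = y_c + I_c/(y_c·A) = 6.65667 + 0.0639619/(6.65667 × 0.9515) = 6.65667 + 0.0100985 = 6.66677 m along the plane.

h_p = 6.67 m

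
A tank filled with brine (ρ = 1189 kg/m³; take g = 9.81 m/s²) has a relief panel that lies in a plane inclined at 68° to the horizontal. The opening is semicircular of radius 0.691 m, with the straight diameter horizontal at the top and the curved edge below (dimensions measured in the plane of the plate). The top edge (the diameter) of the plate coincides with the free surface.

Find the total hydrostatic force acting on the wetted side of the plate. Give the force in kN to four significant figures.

γ = ρg = 1189 × 9.81 / 1000 = 11.66409 kN/m³.
Let θ = 68° be the plate's angle to the horizontal; measure y along the incline from where the plane meets the free surface. Vertical depth h = y·sinθ with sinθ = 0.927184.
The centroid of a semicircle lies 4r/(3π) = 0.29327 m from the diameter, here below the top edge, so y_c = 0.29327 m and h_c = 0.29327 × 0.927184 = 0.271915 m.
A = πr²/2 = π × 0.691²/2 = 0.750025 m².
Resultant F = γ·h_c·A = 11.66409 × 0.271915 × 0.750025 = 2.37881 kN.

F ≈ 2.379 kN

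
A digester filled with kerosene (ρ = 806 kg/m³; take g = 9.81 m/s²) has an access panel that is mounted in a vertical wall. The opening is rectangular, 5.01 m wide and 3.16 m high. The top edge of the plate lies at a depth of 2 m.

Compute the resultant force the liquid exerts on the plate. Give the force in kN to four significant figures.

γ = ρg = 806 × 9.81 / 1000 = 7.90686 kN/m³.
The centroid lies 3.16/2 = 1.58 m below the top edge, so the centroid depth is h_c = 2 + 1.58 = 3.58 m.
A = 5.01 × 3.16 = 15.8316 m².
Resultant F = γ·h_c·A = 7.90686 × 3.58 × 15.8316 = 448.138 kN.

F ≈ 448.1 kN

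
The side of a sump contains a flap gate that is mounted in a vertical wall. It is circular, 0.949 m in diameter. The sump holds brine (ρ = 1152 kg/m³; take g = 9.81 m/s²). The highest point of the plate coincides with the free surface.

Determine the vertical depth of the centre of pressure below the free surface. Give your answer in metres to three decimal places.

γ = ρg = 1152 × 9.81 / 1000 = 11.30112 kN/m³.
The centroid is at the centre, 0.4745 m below the top of the plate, so the centroid depth is h_c = 0.4745 m.
A = π(0.4745)² = 0.70733 m².
Resultant F = γ·h_c·A = 11.30112 × 0.4745 × 0.70733 = 3.79297 kN.
I_c = πr⁴/4 = π × 0.4745⁴/4 = 0.0398139 m⁴.
Centre of pressure: y_p = y_c + I_c/(y_c·A) = 0.4745 + 0.0398139/(0.4745 × 0.70733) = 0.4745 + 0.118625 = 0.593125 m along the plane.

h_p = 0.593 m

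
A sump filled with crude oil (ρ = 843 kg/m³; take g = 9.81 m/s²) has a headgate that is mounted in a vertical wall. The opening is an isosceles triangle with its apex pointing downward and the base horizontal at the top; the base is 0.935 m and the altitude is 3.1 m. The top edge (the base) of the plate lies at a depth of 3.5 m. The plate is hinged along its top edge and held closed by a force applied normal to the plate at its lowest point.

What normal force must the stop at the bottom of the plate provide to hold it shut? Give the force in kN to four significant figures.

γ = ρg = 843 × 9.81 / 1000 = 8.26983 kN/m³.
With the apex down, the centroid sits h/3 = 3.1/3 = 1.03333 m below the base (the top edge), so the centroid depth is h_c = 3.5 + 1.03333 = 4.53333 m.
A = ½ × 0.935 × 3.1 = 1.44925 m².
Resultant F = γ·h_c·A = 8.26983 × 4.53333 × 1.44925 = 54.3322 kN.
I_c = b·h³/36 = 0.935 × 3.1³/36 = 0.773738 m⁴.
Centre of pressure: y_p = y_c + I_c/(y_c·A) = 4.53333 + 0.773738/(4.53333 × 1.44925) = 4.53333 + 0.11777 = 4.6511 m along the plane.
The resultant acts 1.03333 + 0.11777 = 1.1511 m (along the plate) below the hinge at the top edge, so the moment about the hinge is M = F × 1.1511 = 54.3322 × 1.1511 = 62.5418 kN·m.
A normal force at the bottom, 3.1 m from the hinge, must supply this moment: P = 62.5418/3.1 = 20.1748 kN.

P ≈ 20.17 kN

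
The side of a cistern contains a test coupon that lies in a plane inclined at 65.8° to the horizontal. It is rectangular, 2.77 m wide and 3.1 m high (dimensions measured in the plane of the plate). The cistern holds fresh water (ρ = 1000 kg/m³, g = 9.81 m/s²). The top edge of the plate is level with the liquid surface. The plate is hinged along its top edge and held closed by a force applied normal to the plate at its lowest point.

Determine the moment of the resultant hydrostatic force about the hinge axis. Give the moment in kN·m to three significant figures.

M ≈ 246 kN·m

γ = ρg = 1000 × 9.81 = 9810 N/m³ = 9.81 kN/m³.
Let θ = 65.8° be the plate's angle to the horizontal; measure y along the incline from where the plane meets the free surface. Vertical depth h = y·sinθ with sinθ = 0.912120.
The centroid lies 3.1/2 = 1.55 m below the top edge, so y_c = 1.55 m and h_c = 1.55 × 0.912120 = 1.41379 m.
A = 2.77 × 3.1 = 8.587 m².
Resultant F = γ·h_c·A = 9.81 × 1.41379 × 8.587 = 119.096 kN.
I_c = b·h³/12 = 2.77 × 3.1³/12 = 6.87676 m⁴.
Centre of pressure: y_p = y_c + I_c/(y_c·A) = 1.55 + 6.87676/(1.55 × 8.587) = 1.55 + 0.516667 = 2.06667 m along the plane.
The resultant acts 1.55 + 0.516667 = 2.06667 m (along the plate) below the hinge at the top edge, so the moment about the hinge is M = F × 2.06667 = 119.096 × 2.06667 = 246.132 kN·m.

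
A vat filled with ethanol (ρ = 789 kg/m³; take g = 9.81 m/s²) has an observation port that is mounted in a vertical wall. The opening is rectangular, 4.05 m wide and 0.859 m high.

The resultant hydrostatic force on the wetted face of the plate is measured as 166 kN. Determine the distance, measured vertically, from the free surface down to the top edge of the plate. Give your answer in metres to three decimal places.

d_top ≈ 5.735 m

γ = ρg = 789 × 9.81 / 1000 = 7.74009 kN/m³.
A = 4.05 × 0.859 = 3.47895 m².
From F = γ·h_c·A, the centroid depth is h_c = 166/(7.74009 × 3.47895) = 6.16473 m.
The centroid lies 0.859/2 = 0.4295 m below the top edge, so the top edge sits at h_top = 6.16473 − 0.4295 = 5.73523 m below the surface.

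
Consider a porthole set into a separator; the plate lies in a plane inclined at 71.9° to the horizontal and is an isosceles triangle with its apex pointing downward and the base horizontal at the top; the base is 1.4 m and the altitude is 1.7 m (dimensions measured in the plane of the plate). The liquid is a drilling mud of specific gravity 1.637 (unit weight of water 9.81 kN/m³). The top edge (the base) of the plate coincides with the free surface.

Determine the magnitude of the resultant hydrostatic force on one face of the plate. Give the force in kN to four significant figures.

F ≈ 10.29 kN

γ = 1.637 × 9.81 = 16.05897 kN/m³.
Let θ = 71.9° be the plate's angle to the horizontal; measure y along the incline from where the plane meets the free surface. Vertical depth h = y·sinθ with sinθ = 0.950516.
With the apex down, the centroid sits h/3 = 1.7/3 = 0.566667 m below the base (the top edge), so y_c = 0.566667 m and h_c = 0.566667 × 0.950516 = 0.538626 m.
A = ½ × 1.4 × 1.7 = 1.19 m².
Resultant F = γ·h_c·A = 16.05897 × 0.538626 × 1.19 = 10.2932 kN.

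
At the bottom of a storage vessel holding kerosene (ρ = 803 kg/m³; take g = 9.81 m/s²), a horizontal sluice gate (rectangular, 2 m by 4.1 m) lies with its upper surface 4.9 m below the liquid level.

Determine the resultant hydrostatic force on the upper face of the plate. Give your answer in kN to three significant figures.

F ≈ 317 kN

γ = ρg = 803 × 9.81 / 1000 = 7.87743 kN/m³.
The plate is horizontal, so pressure is uniform at p = γ·h = 7.87743 × 4.9 = 38.5994 kN/m².
A = 2 × 4.1 = 8.2 m².
F = p·A = 38.5994 × 8.2 = 316.515 kN.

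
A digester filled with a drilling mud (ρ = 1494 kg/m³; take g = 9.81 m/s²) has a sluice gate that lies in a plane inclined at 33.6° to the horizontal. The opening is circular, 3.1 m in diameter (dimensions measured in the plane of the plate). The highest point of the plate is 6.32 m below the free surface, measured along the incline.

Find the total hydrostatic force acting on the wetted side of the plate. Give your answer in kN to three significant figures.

F ≈ 482 kN

γ = ρg = 1494 × 9.81 / 1000 = 14.65614 kN/m³.
Let θ = 33.6° be the plate's angle to the horizontal; measure y along the incline from where the plane meets the free surface. Vertical depth h = y·sinθ with sinθ = 0.553392.
The centroid is at the centre, 1.55 m below the top of the plate, so y_c = 6.32 + 1.55 = 7.87 m and h_c = 7.87 × 0.553392 = 4.3552 m.
A = π(1.55)² = 7.54768 m².
Resultant F = γ·h_c·A = 14.65614 × 4.3552 × 7.54768 = 481.772 kN.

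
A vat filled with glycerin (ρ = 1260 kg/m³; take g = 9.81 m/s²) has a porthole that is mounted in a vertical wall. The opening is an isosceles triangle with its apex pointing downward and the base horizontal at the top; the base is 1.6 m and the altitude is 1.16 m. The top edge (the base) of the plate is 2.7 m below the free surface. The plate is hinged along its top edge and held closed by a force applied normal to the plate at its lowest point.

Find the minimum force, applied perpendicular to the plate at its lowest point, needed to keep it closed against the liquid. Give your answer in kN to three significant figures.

P ≈ 12.5 kN

γ = ρg = 1260 × 9.81 / 1000 = 12.3606 kN/m³.
With the apex down, the centroid sits h/3 = 1.16/3 = 0.386667 m below the base (the top edge), so the centroid depth is h_c = 2.7 + 0.386667 = 3.08667 m.
A = ½ × 1.6 × 1.16 = 0.928 m².
Resultant F = γ·h_c·A = 12.3606 × 3.08667 × 0.928 = 35.4061 kN.
I_c = b·h³/36 = 1.6 × 1.16³/36 = 0.0693732 m⁴.
Centre of pressure: y_p = y_c + I_c/(y_c·A) = 3.08667 + 0.0693732/(3.08667 × 0.928) = 3.08667 + 0.0242189 = 3.11089 m along the plane.
The resultant acts 0.386667 + 0.0242189 = 0.410886 m (along the plate) below the hinge at the top edge, so the moment about the hinge is M = F × 0.410886 = 35.4061 × 0.410886 = 14.5479 kN·m.
A normal force at the bottom, 1.16 m from the hinge, must supply this moment: P = 14.5479/1.16 = 12.5413 kN.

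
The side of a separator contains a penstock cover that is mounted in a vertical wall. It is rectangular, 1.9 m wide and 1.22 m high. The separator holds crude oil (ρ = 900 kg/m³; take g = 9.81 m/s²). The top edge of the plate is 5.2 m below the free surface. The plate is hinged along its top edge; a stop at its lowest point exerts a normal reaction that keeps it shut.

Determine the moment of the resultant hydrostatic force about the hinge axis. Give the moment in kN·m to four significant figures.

γ = ρg = 900 × 9.81 / 1000 = 8.829 kN/m³.
The centroid lies 1.22/2 = 0.61 m below the top edge, so the centroid depth is h_c = 5.2 + 0.61 = 5.81 m.
A = 1.9 × 1.22 = 2.318 m².
Resultant F = γ·h_c·A = 8.829 × 5.81 × 2.318 = 118.905 kN.
I_c = b·h³/12 = 1.9 × 1.22³/12 = 0.287509 m⁴.
Centre of pressure: y_p = y_c + I_c/(y_c·A) = 5.81 + 0.287509/(5.81 × 2.318) = 5.81 + 0.0213482 = 5.83135 m along the plane.
The resultant acts 0.61 + 0.0213482 = 0.631348 m (along the plate) below the hinge at the top edge, so the moment about the hinge is M = F × 0.631348 = 118.905 × 0.631348 = 75.0704 kN·m.

M ≈ 75.07 kN·m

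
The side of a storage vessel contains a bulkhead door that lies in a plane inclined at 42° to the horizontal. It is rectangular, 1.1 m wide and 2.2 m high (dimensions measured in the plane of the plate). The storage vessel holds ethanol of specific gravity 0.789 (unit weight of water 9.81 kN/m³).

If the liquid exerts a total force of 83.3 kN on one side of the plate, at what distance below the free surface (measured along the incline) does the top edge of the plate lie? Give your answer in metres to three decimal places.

y_top ≈ 5.546 m

γ = 0.789 × 9.81 = 7.74009 kN/m³.
A = 1.1 × 2.2 = 2.42 m².
From F = γ·h_c·A, the centroid depth is h_c = 83.3/(7.74009 × 2.42) = 4.44717 m.
Let θ = 42° be the plate's angle to the horizontal; measure y along the incline from where the plane meets the free surface. Vertical depth h = y·sinθ with sinθ = 0.669131.
Along the incline, y_c = h_c/sinθ = 4.44717/0.669131 = 6.64619 m.
The centroid lies 2.2/2 = 1.1 m below the top edge, so the top edge sits at y_top = 6.64619 − 1.1 = 5.54619 m along the incline.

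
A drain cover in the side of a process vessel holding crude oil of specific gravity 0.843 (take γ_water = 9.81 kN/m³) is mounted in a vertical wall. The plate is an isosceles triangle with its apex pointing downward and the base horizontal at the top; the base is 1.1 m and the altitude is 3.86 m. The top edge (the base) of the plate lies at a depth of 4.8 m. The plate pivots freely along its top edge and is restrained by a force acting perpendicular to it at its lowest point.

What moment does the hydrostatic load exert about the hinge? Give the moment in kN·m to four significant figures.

M ≈ 152.0 kN·m

γ = 0.843 × 9.81 = 8.26983 kN/m³.
With the apex down, the centroid sits h/3 = 3.86/3 = 1.28667 m below the base (the top edge), so the centroid depth is h_c = 4.8 + 1.28667 = 6.08667 m.
A = ½ × 1.1 × 3.86 = 2.123 m².
Resultant F = γ·h_c·A = 8.26983 × 6.08667 × 2.123 = 106.863 kN.
I_c = b·h³/36 = 1.1 × 3.86³/36 = 1.75733 m⁴.
Centre of pressure: y_p = y_c + I_c/(y_c·A) = 6.08667 + 1.75733/(6.08667 × 2.123) = 6.08667 + 0.135995 = 6.22267 m along the plane.
The resultant acts 1.28667 + 0.135995 = 1.42267 m (along the plate) below the hinge at the top edge, so the moment about the hinge is M = F × 1.42267 = 106.863 × 1.42267 = 152.031 kN·m.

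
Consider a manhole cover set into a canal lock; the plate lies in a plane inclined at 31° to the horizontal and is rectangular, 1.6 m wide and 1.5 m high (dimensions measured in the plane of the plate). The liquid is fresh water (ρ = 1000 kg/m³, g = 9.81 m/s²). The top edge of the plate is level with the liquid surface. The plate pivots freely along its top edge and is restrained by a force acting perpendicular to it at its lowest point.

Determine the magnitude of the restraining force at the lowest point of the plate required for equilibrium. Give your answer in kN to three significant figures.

P ≈ 6.06 kN

γ = ρg = 1000 × 9.81 = 9810 N/m³ = 9.81 kN/m³.
Let θ = 31° be the plate's angle to the horizontal; measure y along the incline from where the plane meets the free surface. Vertical depth h = y·sinθ with sinθ = 0.515038.
The centroid lies 1.5/2 = 0.75 m below the top edge, so y_c = 0.75 m and h_c = 0.75 × 0.515038 = 0.386278 m.
A = 1.6 × 1.5 = 2.4 m².
Resultant F = γ·h_c·A = 9.81 × 0.386278 × 2.4 = 9.09453 kN.
I_c = b·h³/12 = 1.6 × 1.5³/12 = 0.45 m⁴.
Centre of pressure: y_p = y_c + I_c/(y_c·A) = 0.75 + 0.45/(0.75 × 2.4) = 0.75 + 0.25 = 1 m along the plane.
The resultant acts 0.75 + 0.25 = 1 m (along the plate) below the hinge at the top edge, so the moment about the hinge is M = F × 1 = 9.09453 × 1 = 9.09453 kN·m.
A normal force at the bottom, 1.5 m from the hinge, must supply this moment: P = 9.09453/1.5 = 6.06302 kN.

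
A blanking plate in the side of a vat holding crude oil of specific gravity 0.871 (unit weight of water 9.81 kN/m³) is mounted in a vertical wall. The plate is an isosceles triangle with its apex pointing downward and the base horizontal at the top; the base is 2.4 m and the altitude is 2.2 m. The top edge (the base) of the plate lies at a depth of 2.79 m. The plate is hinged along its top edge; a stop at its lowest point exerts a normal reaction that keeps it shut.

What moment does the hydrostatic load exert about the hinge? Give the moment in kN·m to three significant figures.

γ = 0.871 × 9.81 = 8.54451 kN/m³.
With the apex down, the centroid sits h/3 = 2.2/3 = 0.733333 m below the base (the top edge), so the centroid depth is h_c = 2.79 + 0.733333 = 3.52333 m.
A = ½ × 2.4 × 2.2 = 2.64 m².
Resultant F = γ·h_c·A = 8.54451 × 3.52333 × 2.64 = 79.4775 kN.
I_c = b·h³/36 = 2.4 × 2.2³/36 = 0.709867 m⁴.
Centre of pressure: y_p = y_c + I_c/(y_c·A) = 3.52333 + 0.709867/(3.52333 × 2.64) = 3.52333 + 0.0763167 = 3.59965 m along the plane.
The resultant acts 0.733333 + 0.0763167 = 0.80965 m (along the plate) below the hinge at the top edge, so the moment about the hinge is M = F × 0.80965 = 79.4775 × 0.80965 = 64.349 kN·m.

M ≈ 64.3 kN·m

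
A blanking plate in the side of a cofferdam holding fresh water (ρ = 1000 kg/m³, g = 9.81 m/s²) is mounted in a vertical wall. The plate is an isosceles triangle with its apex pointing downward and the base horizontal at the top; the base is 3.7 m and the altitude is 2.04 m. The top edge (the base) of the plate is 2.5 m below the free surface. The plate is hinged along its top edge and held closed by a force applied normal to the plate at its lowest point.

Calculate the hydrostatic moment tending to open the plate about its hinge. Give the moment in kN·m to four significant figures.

γ = ρg = 1000 × 9.81 = 9810 N/m³ = 9.81 kN/m³.
With the apex down, the centroid sits h/3 = 2.04/3 = 0.68 m below the base (the top edge), so the centroid depth is h_c = 2.5 + 0.68 = 3.18 m.
A = ½ × 3.7 × 2.04 = 3.774 m².
Resultant F = γ·h_c·A = 9.81 × 3.18 × 3.774 = 117.733 kN.
I_c = b·h³/36 = 3.7 × 2.04³/36 = 0.872549 m⁴.
Centre of pressure: y_p = y_c + I_c/(y_c·A) = 3.18 + 0.872549/(3.18 × 3.774) = 3.18 + 0.0727044 = 3.2527 m along the plane.
The resultant acts 0.68 + 0.0727044 = 0.752704 m (along the plate) below the hinge at the top edge, so the moment about the hinge is M = F × 0.752704 = 117.733 × 0.752704 = 88.6181 kN·m.

M ≈ 88.62 kN·m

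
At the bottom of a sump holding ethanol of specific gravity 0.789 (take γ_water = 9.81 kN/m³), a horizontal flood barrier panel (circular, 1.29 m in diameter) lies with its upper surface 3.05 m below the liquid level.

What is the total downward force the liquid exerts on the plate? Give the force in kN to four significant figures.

γ = 0.789 × 9.81 = 7.74009 kN/m³.
The plate is horizontal, so pressure is uniform at p = γ·h = 7.74009 × 3.05 = 23.6073 kN/m².
A = π(0.645)² = 1.30698 m².
F = p·A = 23.6073 × 1.30698 = 30.8543 kN.

F ≈ 30.85 kN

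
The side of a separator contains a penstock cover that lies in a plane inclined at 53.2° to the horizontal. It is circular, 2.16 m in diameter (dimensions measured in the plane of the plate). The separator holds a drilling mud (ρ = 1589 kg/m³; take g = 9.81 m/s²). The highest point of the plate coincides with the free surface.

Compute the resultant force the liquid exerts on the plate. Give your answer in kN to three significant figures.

F ≈ 49.4 kN

γ = ρg = 1589 × 9.81 / 1000 = 15.58809 kN/m³.
Let θ = 53.2° be the plate's angle to the horizontal; measure y along the incline from where the plane meets the free surface. Vertical depth h = y·sinθ with sinθ = 0.800731.
The centroid is at the centre, 1.08 m below the top of the plate, so y_c = 1.08 m and h_c = 1.08 × 0.800731 = 0.864789 m.
A = π(1.08)² = 3.66435 m².
Resultant F = γ·h_c·A = 15.58809 × 0.864789 × 3.66435 = 49.3969 kN.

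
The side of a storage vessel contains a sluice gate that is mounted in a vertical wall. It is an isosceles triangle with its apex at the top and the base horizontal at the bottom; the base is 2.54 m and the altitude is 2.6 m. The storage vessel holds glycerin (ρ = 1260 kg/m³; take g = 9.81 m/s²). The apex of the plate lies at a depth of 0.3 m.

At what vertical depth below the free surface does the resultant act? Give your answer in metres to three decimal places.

h_p = 2.218 m

γ = ρg = 1260 × 9.81 / 1000 = 12.3606 kN/m³.
With the apex up, the centroid sits 2h/3 = 2 × 2.6/3 = 1.73333 m below the apex, so the centroid depth is h_c = 0.3 + 1.73333 = 2.03333 m.
A = ½ × 2.54 × 2.6 = 3.302 m².
Resultant F = γ·h_c·A = 12.3606 × 2.03333 × 3.302 = 82.9898 kN.
I_c = b·h³/36 = 2.54 × 2.6³/36 = 1.24008 m⁴.
Centre of pressure: y_p = y_c + I_c/(y_c·A) = 2.03333 + 1.24008/(2.03333 × 3.302) = 2.03333 + 0.184699 = 2.21803 m along the plane.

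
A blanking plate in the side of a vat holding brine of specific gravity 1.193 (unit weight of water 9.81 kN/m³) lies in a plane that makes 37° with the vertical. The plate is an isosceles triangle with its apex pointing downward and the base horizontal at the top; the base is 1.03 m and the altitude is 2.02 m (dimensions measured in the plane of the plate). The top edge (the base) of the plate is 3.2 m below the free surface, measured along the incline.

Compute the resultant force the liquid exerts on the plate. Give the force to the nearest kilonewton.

F ≈ 38 kN

γ = 1.193 × 9.81 = 11.70333 kN/m³.
The plate makes 37° with the vertical, i.e. θ = 90° − 37° = 53° to the horizontal. Measuring y along the incline from the free-surface line, vertical depth h = y·sinθ with sinθ = 0.798636.
With the apex down, the centroid sits h/3 = 2.02/3 = 0.673333 m below the base (the top edge), so y_c = 3.2 + 0.673333 = 3.87333 m and h_c = 3.87333 × 0.798636 = 3.09338 m.
A = ½ × 1.03 × 2.02 = 1.0403 m².
Resultant F = γ·h_c·A = 11.70333 × 3.09338 × 1.0403 = 37.6618 kN.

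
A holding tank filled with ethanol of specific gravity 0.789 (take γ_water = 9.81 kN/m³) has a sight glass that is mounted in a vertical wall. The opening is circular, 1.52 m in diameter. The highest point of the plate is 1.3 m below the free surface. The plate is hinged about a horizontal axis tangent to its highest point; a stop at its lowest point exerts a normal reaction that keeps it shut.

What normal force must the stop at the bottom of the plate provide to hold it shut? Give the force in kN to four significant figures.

P ≈ 15.80 kN

γ = 0.789 × 9.81 = 7.74009 kN/m³.
The centroid is at the centre, 0.76 m below the top of the plate, so the centroid depth is h_c = 1.3 + 0.76 = 2.06 m.
A = π(0.76)² = 1.81458 m².
Resultant F = γ·h_c·A = 7.74009 × 2.06 × 1.81458 = 28.9327 kN.
I_c = πr⁴/4 = π × 0.76⁴/4 = 0.262026 m⁴.
Centre of pressure: y_p = y_c + I_c/(y_c·A) = 2.06 + 0.262026/(2.06 × 1.81458) = 2.06 + 0.0700973 = 2.1301 m along the plane.
The resultant acts 0.76 + 0.0700973 = 0.830097 m (along the plate) below the hinge at the top edge, so the moment about the hinge is M = F × 0.830097 = 28.9327 × 0.830097 = 24.0169 kN·m.
A normal force at the bottom, 1.52 m from the hinge, must supply this moment: P = 24.0169/1.52 = 15.8006 kN.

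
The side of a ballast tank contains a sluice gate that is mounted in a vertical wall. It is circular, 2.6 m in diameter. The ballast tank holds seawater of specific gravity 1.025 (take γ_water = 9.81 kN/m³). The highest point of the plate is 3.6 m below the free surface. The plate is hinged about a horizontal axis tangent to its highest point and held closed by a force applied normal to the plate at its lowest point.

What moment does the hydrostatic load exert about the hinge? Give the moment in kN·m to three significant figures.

γ = 1.025 × 9.81 = 10.05525 kN/m³.
The centroid is at the centre, 1.3 m below the top of the plate, so the centroid depth is h_c = 3.6 + 1.3 = 4.9 m.
A = π(1.3)² = 5.30929 m².
Resultant F = γ·h_c·A = 10.05525 × 4.9 × 5.30929 = 261.593 kN.
I_c = πr⁴/4 = π × 1.3⁴/4 = 2.24318 m⁴.
Centre of pressure: y_p = y_c + I_c/(y_c·A) = 4.9 + 2.24318/(4.9 × 5.30929) = 4.9 + 0.0862247 = 4.98622 m along the plane.
The resultant acts 1.3 + 0.0862247 = 1.38622 m (along the plate) below the hinge at the top edge, so the moment about the hinge is M = F × 1.38622 = 261.593 × 1.38622 = 362.625 kN·m.

M ≈ 363 kN·m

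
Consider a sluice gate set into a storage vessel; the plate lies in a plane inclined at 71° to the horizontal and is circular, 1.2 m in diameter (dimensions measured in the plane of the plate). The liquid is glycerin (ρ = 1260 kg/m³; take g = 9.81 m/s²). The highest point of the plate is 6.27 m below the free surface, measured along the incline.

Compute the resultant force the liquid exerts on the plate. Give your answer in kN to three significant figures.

F ≈ 90.8 kN

γ = ρg = 1260 × 9.81 / 1000 = 12.3606 kN/m³.
Let θ = 71° be the plate's angle to the horizontal; measure y along the incline from where the plane meets the free surface. Vertical depth h = y·sinθ with sinθ = 0.945519.
The centroid is at the centre, 0.6 m below the top of the plate, so y_c = 6.27 + 0.6 = 6.87 m and h_c = 6.87 × 0.945519 = 6.49572 m.
A = π(0.6)² = 1.13097 m².
Resultant F = γ·h_c·A = 12.3606 × 6.49572 × 1.13097 = 90.8067 kN.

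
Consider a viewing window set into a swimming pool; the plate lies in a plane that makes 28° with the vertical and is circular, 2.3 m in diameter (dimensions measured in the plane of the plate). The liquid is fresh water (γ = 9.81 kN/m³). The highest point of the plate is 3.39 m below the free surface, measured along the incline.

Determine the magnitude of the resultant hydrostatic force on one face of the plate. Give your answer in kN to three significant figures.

γ = 9.81 kN/m³.
The plate makes 28° with the vertical, i.e. θ = 90° − 28° = 62° to the horizontal. Measuring y along the incline from the free-surface line, vertical depth h = y·sinθ with sinθ = 0.882948.
The centroid is at the centre, 1.15 m below the top of the plate, so y_c = 3.39 + 1.15 = 4.54 m and h_c = 4.54 × 0.882948 = 4.00858 m.
A = π(1.15)² = 4.15476 m².
Resultant F = γ·h_c·A = 9.81 × 4.00858 × 4.15476 = 163.382 kN.

F ≈ 163 kN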